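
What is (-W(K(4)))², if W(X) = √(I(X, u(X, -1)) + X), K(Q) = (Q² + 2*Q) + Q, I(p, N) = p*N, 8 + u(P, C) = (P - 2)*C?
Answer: -924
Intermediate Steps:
u(P, C) = -8 + C*(-2 + P) (u(P, C) = -8 + (P - 2)*C = -8 + (-2 + P)*C = -8 + C*(-2 + P))
I(p, N) = N*p
K(Q) = Q² + 3*Q
W(X) = √(X + X*(-6 - X)) (W(X) = √((-8 - 2*(-1) - X)*X + X) = √((-8 + 2 - X)*X + X) = √((-6 - X)*X + X) = √(X*(-6 - X) + X) = √(X + X*(-6 - X)))
(-W(K(4)))² = (-√((4*(3 + 4))*(-5 - 4*(3 + 4))))² = (-√((4*7)*(-5 - 4*7)))² = (-√(28*(-5 - 1*28)))² = (-√(28*(-5 - 28)))² = (-√(28*(-33)))² = (-√(-924))² = (-2*I*√231)² = -924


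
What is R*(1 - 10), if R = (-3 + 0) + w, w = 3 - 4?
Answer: 36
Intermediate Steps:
w = -1
R = -4 (R = (-3 + 0) - 1 = -3 - 1 = -4)
R*(1 - 10) = -4*(1 - 10) = -4*(-9) = 36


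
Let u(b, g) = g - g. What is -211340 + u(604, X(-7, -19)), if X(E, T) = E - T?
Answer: -211340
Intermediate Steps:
u(b, g) = 0
-211340 + u(604, X(-7, -19)) = -211340 + 0 = -211340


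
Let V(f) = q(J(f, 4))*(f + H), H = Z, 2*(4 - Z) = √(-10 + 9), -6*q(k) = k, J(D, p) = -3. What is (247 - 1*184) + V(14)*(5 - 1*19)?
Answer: -63 + 7*I/2 ≈ -63.0 + 3.5*I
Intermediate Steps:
q(k) = -k/6
Z = 4 - I/2 (Z = 4 - √(-10 + 9)/2 = 4 - I/2 ≈ 4.0 - 0.5*I)
H = 4 - I/2 ≈ 4.0 - 0.5*I
V(f) = 2 + f/2 - I/4 (V(f) = (-⅙*(-3))*(f + (4 - I/2)) = (4 + f - I/2)/2 = 2 + f/2 - I/4)
(247 - 1*184) + V(14)*(5 - 1*19) = (247 - 1*184) + (2 + (½)*14 - I/4)*(5 - 1*19) = (247 - 184) + (2 + 7 - I/4)*(5 - 19) = 63 + (9 - I/4)*(-14) = 63 + (-126 + 7*I/2) = -63 + 7*I/2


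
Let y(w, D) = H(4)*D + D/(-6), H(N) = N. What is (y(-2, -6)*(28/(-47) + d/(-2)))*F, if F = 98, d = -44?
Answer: -2267524/47 ≈ -48245.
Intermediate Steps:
y(w, D) = 23*D/6 (y(w, D) = 4*D + D/(-6) = 4*D + D*(-⅙) = 4*D - D/6 = 23*D/6)
(y(-2, -6)*(28/(-47) + d/(-2)))*F = (((23/6)*(-6))*(28/(-47) - 44/(-2)))*98 = -23*(28*(-1/47) - 44*(-½))*98 = -23*(-28/47 + 22)*98 = -23*1006/47*98 = -23138/47*98 = -2267524/47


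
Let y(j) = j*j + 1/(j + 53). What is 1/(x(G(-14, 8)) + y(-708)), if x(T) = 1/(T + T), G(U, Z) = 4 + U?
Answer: 524/262662309 ≈ 1.9950e-6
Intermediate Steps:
y(j) = j² + 1/(53 + j)
x(T) = 1/(2*T)
1/(x(G(-14, 8)) + y(-708)) = 1/(1/(2*(4 - 14)) + (1 + (-708)³ + 53*(-708)²)/(53 - 708)) = 1/((½)/(-10) + (1 - 354894912 + 53*501264)/(-655)) = 1/((½)*(-⅒) - (1 - 354894912 + 26566992)/655) = 1/(-1/20 - 1/655*(-328327919)) = 1/(-1/20 + 328327919/655) = 1/(262662309/524) = 524/262662309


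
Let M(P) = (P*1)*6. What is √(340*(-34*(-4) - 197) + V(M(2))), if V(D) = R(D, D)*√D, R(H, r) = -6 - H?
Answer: 2*√(-5185 - 9*√3) ≈ 144.23*I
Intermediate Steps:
M(P) = 6*P (M(P) = P*6 = 6*P)
V(D) = √D*(-6 - D) (V(D) = (-6 - D)*√D = √D*(-6 - D))
√(340*(-34*(-4) - 197) + V(M(2))) = √(340*(-34*(-4) - 197) + √(6*2)*(-6 - 6*2)) = √(340*(136 - 197) + √12*(-6 - 1*12)) = √(340*(-61) + (2*√3)*(-6 - 12)) = √(-20740 + (2*√3)*(-18)) = √(-20740 - 36*√3)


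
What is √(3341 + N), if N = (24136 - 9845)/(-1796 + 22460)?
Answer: √39636258410/3444 ≈ 57.807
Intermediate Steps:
N = 14291/20664 ≈ 0.69159
√(3341 + N) = √(3341 + 14291/20664) = √(69052715/20664) = √39636258410/3444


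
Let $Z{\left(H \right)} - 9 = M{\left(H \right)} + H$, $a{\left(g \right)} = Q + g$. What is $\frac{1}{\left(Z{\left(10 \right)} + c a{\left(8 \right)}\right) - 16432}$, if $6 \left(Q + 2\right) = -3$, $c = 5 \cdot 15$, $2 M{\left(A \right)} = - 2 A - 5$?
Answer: $- \frac{1}{16013} \approx -6.2449 \cdot 10^{-5}$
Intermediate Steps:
$M{\left(A \right)} = - \frac{5}{2} - A$ ($M{\left(A \right)} = \frac{- 2 A - 5}{2} = \frac{-5 - 2 A}{2} = - \frac{5}{2} - A$)
$c = 75$
$Q = - \frac{5}{2}$ ($Q = -2 + \frac{1}{6} \left(-3\right) = -2 - \frac{1}{2} = - \frac{5}{2} \approx -2.5$)
$a{\left(g \right)} = - \frac{5}{2} + g$
$Z{\left(H \right)} = \frac{13}{2}$ ($Z{\left(H \right)} = 9 + \left(\left(- \frac{5}{2} - H\right) + H\right) = 9 - \frac{5}{2} = \frac{13}{2}$)
$\frac{1}{\left(Z{\left(10 \right)} + c a{\left(8 \right)}\right) - 16432} = \frac{1}{\left(\frac{13}{2} + 75 \left(- \frac{5}{2} + 8\right)\right) - 16432} = \frac{1}{\left(\frac{13}{2} + 75 \cdot \frac{11}{2}\right) - 16432} = \frac{1}{\left(\frac{13}{2} + \frac{825}{2}\right) - 16432} = \frac{1}{419 - 16432} = \frac{1}{-16013} = - \frac{1}{16013}$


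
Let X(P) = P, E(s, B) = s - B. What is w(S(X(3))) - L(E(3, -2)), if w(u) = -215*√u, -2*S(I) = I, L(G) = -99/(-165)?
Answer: -⅗ - 215*I*√6/2 ≈ -0.6 - 263.32*I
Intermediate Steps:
L(G) = ⅗ (L(G) = -99*(-1/165) = ⅗)
S(I) = -I/2
w(S(X(3))) - L(E(3, -2)) = -215*I*√6/2 - 1*⅗ = -215*I*√6/2 - ⅗ = -⅗ - 215*I*√6/2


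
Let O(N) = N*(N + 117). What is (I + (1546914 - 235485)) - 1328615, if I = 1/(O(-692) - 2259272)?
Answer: -31989539193/1861372 ≈ -17186.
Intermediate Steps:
O(N) = N*(117 + N)
I = -1/1861372 (I = 1/(-692*(117 - 692) - 2259272) = 1/(-692*(-575) - 2259272) = 1/(397900 - 2259272) = 1/(-1861372) = -1/1861372 ≈ -5.3724e-7)
(I + (1546914 - 235485)) - 1328615 = (-1/1861372 + (1546914 - 235485)) - 1328615 = (-1/1861372 + 1311429) - 1328615 = 2441057220587/1861372 - 1328615 = -31989539193/1861372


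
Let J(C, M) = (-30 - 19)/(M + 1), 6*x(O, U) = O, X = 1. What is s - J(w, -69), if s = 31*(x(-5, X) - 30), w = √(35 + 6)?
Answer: -195137/204 ≈ -956.55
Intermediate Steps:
w = √41 ≈ 6.4031
x(O, U) = O/6
J(C, M) = -49/(1 + M)
s = -5735/6 (s = 31*((⅙)*(-5) - 30) = 31*(-⅚ - 30) = 31*(-185/6) = -5735/6 ≈ -955.83)
s - J(w, -69) = -5735/6 - (-49)/(1 - 69) = -5735/6 - (-49)/(-68) = -5735/6 - (-49)*(-1)/68 = -5735/6 - 1*49/68 = -5735/6 - 49/68 = -195137/204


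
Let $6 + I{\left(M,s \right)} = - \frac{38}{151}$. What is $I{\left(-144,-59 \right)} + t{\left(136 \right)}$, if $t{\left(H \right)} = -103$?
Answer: $- \frac{16497}{151} \approx -109.25$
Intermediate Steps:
$I{\left(M,s \right)} = - \frac{944}{151}$ ($I{\left(M,s \right)} = -6 - \frac{38}{151} = - \frac{944}{151}$)
$I{\left(-144,-59 \right)} + t{\left(136 \right)} = - \frac{944}{151} - 103 = - \frac{16497}{151}$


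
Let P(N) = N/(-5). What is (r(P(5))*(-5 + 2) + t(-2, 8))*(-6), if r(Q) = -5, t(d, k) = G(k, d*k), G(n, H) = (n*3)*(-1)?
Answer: 54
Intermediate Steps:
G(n, H) = -3*n (G(n, H) = (3*n)*(-1) = -3*n)
P(N) = -N/5 (P(N) = N*(-1/5) = -N/5)
t(d, k) = -3*k
(r(P(5))*(-5 + 2) + t(-2, 8))*(-6) = (-5*(-5 + 2) - 3*8)*(-6) = (-5*(-3) - 24)*(-6) = (15 - 24)*(-6) = -9*(-6) = 54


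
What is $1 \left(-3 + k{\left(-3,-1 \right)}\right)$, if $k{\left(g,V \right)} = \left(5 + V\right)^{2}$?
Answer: $13$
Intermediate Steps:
$1 \left(-3 + k{\left(-3,-1 \right)}\right) = 1 \left(-3 + \left(5 - 1\right)^{2}\right) = 1 \left(-3 + 4^{2}\right) = 1 \left(-3 + 16\right) = 1 \cdot 13 = 13$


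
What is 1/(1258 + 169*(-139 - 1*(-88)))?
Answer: -1/7361 ≈ -0.00013585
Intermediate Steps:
1/(1258 + 169*(-139 - 1*(-88))) = 1/(1258 + 169*(-139 + 88)) = 1/(1258 + 169*(-51)) = 1/(1258 - 8619) = 1/(-7361) = -1/7361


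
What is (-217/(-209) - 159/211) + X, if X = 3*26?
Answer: 3452278/44099 ≈ 78.285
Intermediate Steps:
X = 78
(-217/(-209) - 159/211) + X = (-217/(-209) - 159/211) + 78 = (-217*(-1/209) - 159*1/211) + 78 = (217/209 - 159/211) + 78 = 12556/44099 + 78 = 3452278/44099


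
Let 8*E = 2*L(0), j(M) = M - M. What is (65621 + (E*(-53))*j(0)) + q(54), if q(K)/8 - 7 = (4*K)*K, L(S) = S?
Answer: 158989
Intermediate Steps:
j(M) = 0
E = 0 (E = (2*0)/8 = (⅛)*0 = 0)
q(K) = 56 + 32*K² (q(K) = 56 + 8*((4*K)*K) = 56 + 8*(4*K²) = 56 + 32*K²)
(65621 + (E*(-53))*j(0)) + q(54) = (65621 + (0*(-53))*0) + (56 + 32*54²) = (65621 + 0*0) + (56 + 32*2916) = (65621 + 0) + (56 + 93312) = 65621 + 93368 = 158989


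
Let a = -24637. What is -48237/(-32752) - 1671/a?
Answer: 1243143561/806911024 ≈ 1.5406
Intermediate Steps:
-48237/(-32752) - 1671/a = -48237/(-32752) - 1671/(-24637) = -48237*(-1/32752) - 1671*(-1/24637) = 48237/32752 + 1671/24637 = 1243143561/806911024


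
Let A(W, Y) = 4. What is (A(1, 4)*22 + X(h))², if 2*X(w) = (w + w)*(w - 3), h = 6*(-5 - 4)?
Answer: 10023556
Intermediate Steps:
h = -54 (h = 6*(-9) = -54)
X(w) = w*(-3 + w) (X(w) = ((w + w)*(w - 3))/2 = ((2*w)*(-3 + w))/2 = (2*w*(-3 + w))/2 = w*(-3 + w))
(A(1, 4)*22 + X(h))² = (4*22 - 54*(-3 - 54))² = (88 - 54*(-57))² = (88 + 3078)² = 3166² = 10023556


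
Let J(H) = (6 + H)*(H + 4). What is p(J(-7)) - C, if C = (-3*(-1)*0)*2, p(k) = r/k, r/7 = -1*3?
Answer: -7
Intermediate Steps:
r = -21 (r = 7*(-1*3) = 7*(-3) = -21)
J(H) = (4 + H)*(6 + H) (J(H) = (6 + H)*(4 + H) = (4 + H)*(6 + H))
p(k) = -21/k
C = 0 (C = (3*0)*2 = 0*2 = 0)
p(J(-7)) - C = -21/(24 + (-7)² + 10*(-7)) - 1*0 = -21/(24 + 49 - 70) + 0 = -21/3 + 0 = -21*⅓ + 0 = -7 + 0 = -7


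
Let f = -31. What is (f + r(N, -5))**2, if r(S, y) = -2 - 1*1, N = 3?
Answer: 1156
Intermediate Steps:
r(S, y) = -3 (r(S, y) = -2 - 1 = -3)
(f + r(N, -5))**2 = (-31 - 3)**2 = (-34)**2 = 1156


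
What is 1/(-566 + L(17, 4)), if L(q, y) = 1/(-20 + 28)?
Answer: -8/4527 ≈ -0.0017672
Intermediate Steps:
L(q, y) = 1/8
1/(-566 + L(17, 4)) = 1/(-566 + 1/8) = 1/(-4527/8) = -8/4527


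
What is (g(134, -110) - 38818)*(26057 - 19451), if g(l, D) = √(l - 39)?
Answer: -256431708 + 6606*√95 ≈ -2.5637e+8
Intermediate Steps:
g(l, D) = √(-39 + l)
(g(134, -110) - 38818)*(26057 - 19451) = (√(-39 + 134) - 38818)*(26057 - 19451) = (√95 - 38818)*6606 = (-38818 + √95)*6606 = -256431708 + 6606*√95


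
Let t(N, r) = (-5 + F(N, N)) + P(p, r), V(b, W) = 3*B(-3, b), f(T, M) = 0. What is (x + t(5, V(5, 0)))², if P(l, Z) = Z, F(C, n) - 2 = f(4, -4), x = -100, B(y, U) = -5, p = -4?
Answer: 13924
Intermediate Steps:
F(C, n) = 2 (F(C, n) = 2 + 0 = 2)
V(b, W) = -15 (V(b, W) = 3*(-5) = -15)
t(N, r) = -3 + r (t(N, r) = (-5 + 2) + r = -3 + r)
(x + t(5, V(5, 0)))² = (-100 + (-3 - 15))² = (-100 - 18)² = (-118)² = 13924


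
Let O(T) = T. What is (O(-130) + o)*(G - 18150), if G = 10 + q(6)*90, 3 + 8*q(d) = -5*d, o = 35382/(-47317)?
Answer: 114521551160/47317 ≈ 2.4203e+6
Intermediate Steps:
o = -35382/47317 (o = 35382*(-1/47317) = -35382/47317 ≈ -0.74776)
q(d) = -3/8 - 5*d/8 (q(d) = -3/8 + (-5*d)/8 = -3/8 - 5*d/8)
G = -1445/4 (G = 10 + (-3/8 - 5/8*6)*90 = 10 + (-3/8 - 15/4)*90 = 10 - 33/8*90 = 10 - 1485/4 = -1445/4 ≈ -361.25)
(O(-130) + o)*(G - 18150) = (-130 - 35382/47317)*(-1445/4 - 18150) = -6186592/47317*(-74045/4) = 114521551160/47317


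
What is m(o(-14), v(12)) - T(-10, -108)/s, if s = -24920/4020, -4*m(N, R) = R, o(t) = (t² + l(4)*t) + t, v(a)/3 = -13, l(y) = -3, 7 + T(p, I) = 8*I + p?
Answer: -329865/2492 ≈ -132.37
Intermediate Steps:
T(p, I) = -7 + p + 8*I (T(p, I) = -7 + (8*I + p) = -7 + (p + 8*I) = -7 + p + 8*I)
v(a) = -39 (v(a) = 3*(-13) = -39)
o(t) = t² - 2*t (o(t) = (t² - 3*t) + t = t² - 2*t)
m(N, R) = -R/4
s = -1246/201 (s = -24920*1/4020 = -1246/201 ≈ -6.1990)
m(o(-14), v(12)) - T(-10, -108)/s = -¼*(-39) - (-7 - 10 + 8*(-108))/(-1246/201) = 39/4 - (-7 - 10 - 864)*(-201)/1246 = 39/4 - (-881)*(-201)/1246 = 39/4 - 1*177081/1246 = 39/4 - 177081/1246 = -329865/2492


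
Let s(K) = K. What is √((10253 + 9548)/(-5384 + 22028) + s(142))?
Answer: √9916699089/8322 ≈ 11.966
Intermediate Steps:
√((10253 + 9548)/(-5384 + 22028) + s(142)) = √((10253 + 9548)/(-5384 + 22028) + 142) = √(19801/16644 + 142) = √(2383249/16644) = √9916699089/8322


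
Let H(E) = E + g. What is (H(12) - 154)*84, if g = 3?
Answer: -11676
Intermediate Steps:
H(E) = 3 + E (H(E) = E + 3 = 3 + E)
(H(12) - 154)*84 = ((3 + 12) - 154)*84 = (15 - 154)*84 = -139*84 = -11676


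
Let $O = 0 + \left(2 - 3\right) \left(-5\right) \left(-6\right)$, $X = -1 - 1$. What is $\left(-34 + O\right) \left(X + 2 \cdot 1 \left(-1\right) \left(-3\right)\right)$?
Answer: $-256$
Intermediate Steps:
$X = -2$ ($X = -1 - 1 = -2$)
$O = -30$ ($O = 0 + \left(-1\right) \left(-5\right) \left(-6\right) = 0 + 5 \left(-6\right) = 0 - 30 = -30$)
$\left(-34 + O\right) \left(X + 2 \cdot 1 \left(-1\right) \left(-3\right)\right) = \left(-34 - 30\right) \left(-2 + 2 \cdot 1 \left(-1\right) \left(-3\right)\right) = - 64 \left(-2 + 2 \left(\left(-1\right) \left(-3\right)\right)\right) = - 64 \left(-2 + 2 \cdot 3\right) = - 64 \left(-2 + 6\right) = \left(-64\right) 4 = -256$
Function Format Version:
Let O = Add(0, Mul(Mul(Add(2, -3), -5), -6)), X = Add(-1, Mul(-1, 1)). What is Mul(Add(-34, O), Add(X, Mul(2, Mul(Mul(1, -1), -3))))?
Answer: -256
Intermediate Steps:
X = -2 (X = Add(-1, -1) = -2)
O = -30 (O = Add(0, Mul(Mul(-1, -5), -6)) = Add(0, Mul(5, -6)) = Add(0, -30) = -30)
Mul(Add(-34, O), Add(X, Mul(2, Mul(Mul(1, -1), -3)))) = Mul(Add(-34, -30), Add(-2, Mul(2, Mul(Mul(1, -1), -3)))) = Mul(-64, Add(-2, Mul(2, Mul(-1, -3)))) = Mul(-64, Add(-2, Mul(2, 3))) = Mul(-64, Add(-2, 6)) = Mul(-64, 4) = -256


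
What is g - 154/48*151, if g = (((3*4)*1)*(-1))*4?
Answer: -12779/24 ≈ -532.46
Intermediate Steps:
g = -48 (g = ((12*1)*(-1))*4 = (12*(-1))*4 = -12*4 = -48)
g - 154/48*151 = -48 - 154/48*151 = -48 - 154*1/48*151 = -48 - 77/24*151 = -48 - 11627/24 = -12779/24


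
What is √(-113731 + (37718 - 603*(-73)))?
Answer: I*√31994 ≈ 178.87*I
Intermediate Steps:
√(-113731 + (37718 - 603*(-73))) = √(-113731 + (37718 + 44019)) = √(-113731 + 81737) = √(-31994) = I*√31994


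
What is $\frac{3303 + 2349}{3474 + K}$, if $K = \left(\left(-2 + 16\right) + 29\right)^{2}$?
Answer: $\frac{5652}{5323} \approx 1.0618$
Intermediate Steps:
$K = 1849$ ($K = \left(14 + 29\right)^{2} = 43^{2} = 1849$)
$\frac{3303 + 2349}{3474 + K} = \frac{3303 + 2349}{3474 + 1849} = \frac{5652}{5323}$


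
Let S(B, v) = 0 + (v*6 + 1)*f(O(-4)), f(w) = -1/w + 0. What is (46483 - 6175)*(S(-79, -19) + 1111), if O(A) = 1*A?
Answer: 43643487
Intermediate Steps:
O(A) = A
f(w) = -1/w
S(B, v) = 1/4 + 3*v/2 (S(B, v) = 0 + (v*6 + 1)*(-1/(-4)) = 0 + (6*v + 1)*(-1*(-1/4)) = 0 + (1 + 6*v)*(1/4) = 0 + (1/4 + 3*v/2) = 1/4 + 3*v/2)
(46483 - 6175)*(S(-79, -19) + 1111) = (46483 - 6175)*((1/4 + (3/2)*(-19)) + 1111) = 40308*((1/4 - 57/2) + 1111) = 40308*(-113/4 + 1111) = 40308*(4331/4) = 43643487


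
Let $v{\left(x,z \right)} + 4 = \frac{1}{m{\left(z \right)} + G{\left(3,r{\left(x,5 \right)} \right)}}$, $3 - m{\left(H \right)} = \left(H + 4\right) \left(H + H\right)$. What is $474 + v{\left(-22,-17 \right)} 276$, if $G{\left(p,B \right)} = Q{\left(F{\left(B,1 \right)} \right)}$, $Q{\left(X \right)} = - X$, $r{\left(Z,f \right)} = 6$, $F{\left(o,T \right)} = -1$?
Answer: $- \frac{46036}{73} \approx -630.63$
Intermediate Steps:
$G{\left(p,B \right)} = 1$ ($G{\left(p,B \right)} = \left(-1\right) \left(-1\right) = 1$)
$m{\left(H \right)} = 3 - 2 H \left(4 + H\right)$ ($m{\left(H \right)} = 3 - \left(H + 4\right) \left(H + H\right) = 3 - \left(4 + H\right) 2 H = 3 - 2 H \left(4 + H\right)$)
$v{\left(x,z \right)} = -4 + \frac{1}{4 - 8 z - 2 z^{2}}$ ($v{\left(x,z \right)} = -4 + \frac{1}{\left(3 - 8 z - 2 z^{2}\right) + 1} = -4 + \frac{1}{4 - 8 z - 2 z^{2}}$)
$474 + v{\left(-22,-17 \right)} 276 = 474 + \frac{15 - -544 - 8 \left(-17\right)^{2}}{2 \left(-2 + \left(-17\right)^{2} + 4 \left(-17\right)\right)} 276 = 474 + \frac{15 + 544 - 2312}{2 \left(-2 + 289 - 68\right)} 276 = 474 + \frac{15 + 544 - 2312}{2 \cdot 219} \cdot 276 = 474 + \frac{1}{2} \cdot \frac{1}{219} \left(-1753\right) 276 = 474 - \frac{80638}{73} = - \frac{46036}{73}$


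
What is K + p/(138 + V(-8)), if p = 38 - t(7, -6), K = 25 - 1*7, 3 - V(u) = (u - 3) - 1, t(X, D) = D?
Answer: 2798/153 ≈ 18.288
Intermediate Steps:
V(u) = 7 - u (V(u) = 3 - ((u - 3) - 1) = 3 - ((-3 + u) - 1) = 3 - (-4 + u) = 3 + (4 - u) = 7 - u)
K = 18 (K = 25 - 7 = 18)
p = 44 (p = 38 - 1*(-6) = 38 + 6 = 44)
K + p/(138 + V(-8)) = 18 + 44/(138 + (7 - 1*(-8))) = 18 + 44/(138 + (7 + 8)) = 18 + 44/(138 + 15) = 18 + 44/153 = 2798/153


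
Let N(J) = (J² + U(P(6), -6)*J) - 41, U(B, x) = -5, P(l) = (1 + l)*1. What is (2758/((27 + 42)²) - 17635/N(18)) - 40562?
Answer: -37354754567/918873 ≈ -40653.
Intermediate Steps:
P(l) = 1 + l
N(J) = -41 + J² - 5*J (N(J) = (J² - 5*J) - 41 = -41 + J² - 5*J)
(2758/((27 + 42)²) - 17635/N(18)) - 40562 = (2758/((27 + 42)²) - 17635/(-41 + 18² - 5*18)) - 40562 = (2758/(69²) - 17635/(-41 + 324 - 90)) - 40562 = (2758/4761 - 17635/193) - 40562 = -83427941/918873 - 40562 = -37354754567/918873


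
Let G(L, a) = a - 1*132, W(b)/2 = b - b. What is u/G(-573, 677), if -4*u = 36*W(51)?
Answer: 0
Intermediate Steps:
W(b) = 0 (W(b) = 2*(b - b) = 2*0 = 0)
u = 0 (u = -9*0 = -¼*0 = 0)
G(L, a) = -132 + a (G(L, a) = a - 132 = -132 + a)
u/G(-573, 677) = 0/(-132 + 677) = 0/545 = 0*(1/545) = 0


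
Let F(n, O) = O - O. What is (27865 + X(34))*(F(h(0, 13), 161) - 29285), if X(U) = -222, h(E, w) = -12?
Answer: -809525255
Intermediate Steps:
F(n, O) = 0
(27865 + X(34))*(F(h(0, 13), 161) - 29285) = (27865 - 222)*(0 - 29285) = 27643*(-29285) = -809525255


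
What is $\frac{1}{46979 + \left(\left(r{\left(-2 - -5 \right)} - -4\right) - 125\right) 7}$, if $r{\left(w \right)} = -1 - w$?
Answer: $\frac{1}{46104} \approx 2.169 \cdot 10^{-5}$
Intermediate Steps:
$\frac{1}{46979 + \left(\left(r{\left(-2 - -5 \right)} - -4\right) - 125\right) 7} = \frac{1}{46979 + \left(\left(\left(-1 - \left(-2 - -5\right)\right) - -4\right) - 125\right) 7} = \frac{1}{46979 + \left(\left(\left(-1 - \left(-2 + 5\right)\right) + 4\right) - 125\right) 7} = \frac{1}{46979 + \left(\left(\left(-1 - 3\right) + 4\right) - 125\right) 7} = \frac{1}{46979 + \left(\left(-4 + 4\right) - 125\right) 7} = \frac{1}{46979 + \left(0 - 125\right) 7} = \frac{1}{46979 - 875} = \frac{1}{46104}$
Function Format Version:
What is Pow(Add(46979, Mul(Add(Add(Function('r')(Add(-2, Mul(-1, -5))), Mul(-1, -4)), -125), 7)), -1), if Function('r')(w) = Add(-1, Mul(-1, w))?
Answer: Rational(1, 46104) ≈ 2.1690e-5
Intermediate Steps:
Pow(Add(46979, Mul(Add(Add(Function('r')(Add(-2, Mul(-1, -5))), Mul(-1, -4)), -125), 7)), -1) = Pow(Add(46979, Mul(Add(Add(Add(-1, Mul(-1, Add(-2, Mul(-1, -5)))), Mul(-1, -4)), -125), 7)), -1) = Pow(Add(46979, Mul(Add(Add(Add(-1, Mul(-1, Add(-2, 5))), 4), -125), 7)), -1) = Pow(Add(46979, Mul(Add(Add(Add(-1, Mul(-1, 3)), 4), -125), 7)), -1) = Pow(Add(46979, Mul(Add(Add(Add(-1, -3), 4), -125), 7)), -1) = Pow(Add(46979, Mul(Add(Add(-4, 4), -125), 7)), -1) = Pow(Add(46979, Mul(Add(0, -125), 7)), -1) = Pow(Add(46979, Mul(-125, 7)), -1) = Pow(Add(46979, -875), -1) = Pow(46104, -1) = Rational(1, 46104)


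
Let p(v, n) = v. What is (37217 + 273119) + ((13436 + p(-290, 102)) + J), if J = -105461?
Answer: 218021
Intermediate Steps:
(37217 + 273119) + ((13436 + p(-290, 102)) + J) = (37217 + 273119) + ((13436 - 290) - 105461) = 310336 + (13146 - 105461) = 310336 - 92315 = 218021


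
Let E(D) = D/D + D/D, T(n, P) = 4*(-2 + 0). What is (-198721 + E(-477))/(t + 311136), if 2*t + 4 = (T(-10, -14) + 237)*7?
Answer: -397438/623871 ≈ -0.63705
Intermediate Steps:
T(n, P) = -8 (T(n, P) = 4*(-2) = -8)
E(D) = 2 (E(D) = 1 + 1 = 2)
t = 1599/2 (t = -2 + ((-8 + 237)*7)/2 = -2 + (229*7)/2 = -2 + (½)*1603 = -2 + 1603/2 = 1599/2 ≈ 799.50)
(-198721 + E(-477))/(t + 311136) = (-198721 + 2)/(1599/2 + 311136) = -198719/623871/2 = -198719*2/623871 = -397438/623871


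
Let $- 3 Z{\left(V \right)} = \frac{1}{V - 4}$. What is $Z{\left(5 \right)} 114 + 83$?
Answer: $45$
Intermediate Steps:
$Z{\left(V \right)} = - \frac{1}{3 \left(-4 + V\right)}$ ($Z{\left(V \right)} = - \frac{1}{3 \left(V - 4\right)} = - \frac{1}{3 \left(-4 + V\right)}$)
$Z{\left(5 \right)} 114 + 83 = - \frac{1}{-12 + 3 \cdot 5} \cdot 114 + 83 = - \frac{1}{-12 + 15} \cdot 114 + 83 = - \frac{1}{3} \cdot 114 + 83 = \left(-1\right) \frac{1}{3} \cdot 114 + 83 = \left(- \frac{1}{3}\right) 114 + 83 = -38 + 83 = 45$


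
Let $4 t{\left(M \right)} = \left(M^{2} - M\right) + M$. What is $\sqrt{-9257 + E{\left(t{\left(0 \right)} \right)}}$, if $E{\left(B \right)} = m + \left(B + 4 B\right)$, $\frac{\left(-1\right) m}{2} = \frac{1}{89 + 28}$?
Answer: $\frac{11 i \sqrt{116363}}{39} \approx 96.213 i$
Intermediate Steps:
$t{\left(M \right)} = \frac{M^{2}}{4}$ ($t{\left(M \right)} = \frac{\left(M^{2} - M\right) + M}{4} = \frac{M^{2}}{4}$)
$m = - \frac{2}{117}$ ($m = - \frac{2}{89 + 28} = - \frac{2}{117} \approx -0.017094$)
$E{\left(B \right)} = - \frac{2}{117} + 5 B$ ($E{\left(B \right)} = - \frac{2}{117} + \left(B + 4 B\right) = - \frac{2}{117} + 5 B$)
$\sqrt{-9257 + E{\left(t{\left(0 \right)} \right)}} = \sqrt{-9257 - \left(\frac{2}{117} - 5 \frac{0^{2}}{4}\right)} = \sqrt{-9257 - \left(\frac{2}{117} - 5 \cdot \frac{1}{4} \cdot 0\right)} = \sqrt{-9257 + \left(- \frac{2}{117} + 5 \cdot 0\right)} = \sqrt{-9257 + \left(- \frac{2}{117} + 0\right)} = \sqrt{-9257 - \frac{2}{117}} = \sqrt{- \frac{1083071}{117}} = \frac{11 i \sqrt{116363}}{39}$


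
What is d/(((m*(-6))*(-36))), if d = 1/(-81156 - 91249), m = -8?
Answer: 1/297915840 ≈ 3.3567e-9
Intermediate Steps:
d = -1/172405 (d = 1/(-172405) = -1/172405 ≈ -5.8003e-6)
d/(((m*(-6))*(-36))) = -1/(172405*(-8*(-6)*(-36))) = -1/(172405*(48*(-36))) = -1/172405/(-1728) = -1/172405*(-1/1728) = 1/297915840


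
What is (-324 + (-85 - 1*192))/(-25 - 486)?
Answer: 601/511 ≈ 1.1761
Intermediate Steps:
(-324 + (-85 - 1*192))/(-25 - 486) = (-324 + (-85 - 192))/(-511) = (-324 - 277)*(-1/511) = -601*(-1/511) = 601/511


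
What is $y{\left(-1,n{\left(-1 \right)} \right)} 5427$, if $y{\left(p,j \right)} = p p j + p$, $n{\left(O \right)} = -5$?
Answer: $-32562$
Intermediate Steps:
$y{\left(p,j \right)} = p + j p^{2}$ ($y{\left(p,j \right)} = p^{2} j + p = j p^{2} + p = p + j p^{2}$)
$y{\left(-1,n{\left(-1 \right)} \right)} 5427 = - (1 - -5) 5427 = - (1 + 5) 5427 = \left(-1\right) 6 \cdot 5427 = \left(-6\right) 5427 = -32562$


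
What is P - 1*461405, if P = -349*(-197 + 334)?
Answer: -509218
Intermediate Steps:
P = -47813 (P = -349*137 = -47813)
P - 1*461405 = -47813 - 1*461405 = -47813 - 461405 = -509218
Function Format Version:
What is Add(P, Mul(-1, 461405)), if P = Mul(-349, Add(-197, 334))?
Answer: -509218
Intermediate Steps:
P = -47813 (P = Mul(-349, 137) = -47813)
Add(P, Mul(-1, 461405)) = Add(-47813, Mul(-1, 461405)) = Add(-47813, -461405) = -509218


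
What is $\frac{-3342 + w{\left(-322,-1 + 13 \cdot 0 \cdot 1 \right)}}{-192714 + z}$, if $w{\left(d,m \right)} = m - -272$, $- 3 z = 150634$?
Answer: $\frac{9213}{728776} \approx 0.012642$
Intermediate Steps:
$z = - \frac{150634}{3}$ ($z = \left(- \frac{1}{3}\right) 150634 = - \frac{150634}{3} \approx -50211.0$)
$w{\left(d,m \right)} = 272 + m$ ($w{\left(d,m \right)} = m + 272 = 272 + m$)
$\frac{-3342 + w{\left(-322,-1 + 13 \cdot 0 \cdot 1 \right)}}{-192714 + z} = \frac{-3342 + \left(272 - \left(1 - 13 \cdot 0 \cdot 1\right)\right)}{-192714 - \frac{150634}{3}} = \frac{-3342 + \left(272 + \left(-1 + 13 \cdot 0\right)\right)}{- \frac{728776}{3}} = \left(-3342 + \left(272 + \left(-1 + 0\right)\right)\right) \left(- \frac{3}{728776}\right) = \left(-3342 + \left(272 - 1\right)\right) \left(- \frac{3}{728776}\right) = \left(-3342 + 271\right) \left(- \frac{3}{728776}\right) = \left(-3071\right) \left(- \frac{3}{728776}\right) = \frac{9213}{728776}$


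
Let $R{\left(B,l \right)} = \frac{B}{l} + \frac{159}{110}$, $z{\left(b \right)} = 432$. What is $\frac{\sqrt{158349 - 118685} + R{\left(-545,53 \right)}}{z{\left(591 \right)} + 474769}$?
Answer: $- \frac{51523}{2770421830} + \frac{4 \sqrt{2479}}{475201} \approx 0.00040051$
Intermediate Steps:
$R{\left(B,l \right)} = \frac{159}{110} + \frac{B}{l}$ ($R{\left(B,l \right)} = \frac{B}{l} + 159 \cdot \frac{1}{110} = \frac{B}{l} + \frac{159}{110} = \frac{159}{110} + \frac{B}{l}$)
$\frac{\sqrt{158349 - 118685} + R{\left(-545,53 \right)}}{z{\left(591 \right)} + 474769} = \frac{\sqrt{158349 - 118685} + \left(\frac{159}{110} - \frac{545}{53}\right)}{432 + 474769} = \frac{\sqrt{39664} + \left(\frac{159}{110} - \frac{545}{53}\right)}{475201} = \left(4 \sqrt{2479} + \left(\frac{159}{110} - \frac{545}{53}\right)\right) \frac{1}{475201} = \left(4 \sqrt{2479} - \frac{51523}{5830}\right) \frac{1}{475201} = \left(- \frac{51523}{5830} + 4 \sqrt{2479}\right) \frac{1}{475201} = - \frac{51523}{2770421830} + \frac{4 \sqrt{2479}}{475201}$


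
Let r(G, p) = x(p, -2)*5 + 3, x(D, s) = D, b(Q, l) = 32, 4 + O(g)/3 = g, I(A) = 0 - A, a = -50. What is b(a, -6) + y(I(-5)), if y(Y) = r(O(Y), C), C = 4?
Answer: 55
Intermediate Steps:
I(A) = -A
O(g) = -12 + 3*g
r(G, p) = 3 + 5*p (r(G, p) = p*5 + 3 = 5*p + 3 = 3 + 5*p)
y(Y) = 23 (y(Y) = 3 + 5*4 = 3 + 20 = 23)
b(a, -6) + y(I(-5)) = 32 + 23 = 55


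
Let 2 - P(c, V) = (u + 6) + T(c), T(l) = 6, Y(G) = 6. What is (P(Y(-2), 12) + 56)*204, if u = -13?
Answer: 12036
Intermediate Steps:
P(c, V) = 3 (P(c, V) = 2 - ((-13 + 6) + 6) = 2 - (-7 + 6) = 2 - 1*(-1) = 2 + 1 = 3)
(P(Y(-2), 12) + 56)*204 = (3 + 56)*204 = 59*204 = 12036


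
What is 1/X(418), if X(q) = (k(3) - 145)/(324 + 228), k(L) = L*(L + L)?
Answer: -552/127 ≈ -4.3465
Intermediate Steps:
k(L) = 2*L² (k(L) = L*(2*L) = 2*L²)
X(q) = -127/552 (X(q) = (2*3² - 145)/(324 + 228) = (2*9 - 145)/552 = (18 - 145)*(1/552) = -127*1/552 = -127/552)
1/X(418) = 1/(-127/552) = -552/127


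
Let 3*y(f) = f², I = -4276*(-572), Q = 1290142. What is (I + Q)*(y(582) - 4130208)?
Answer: -15008689042200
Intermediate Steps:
I = 2445872
y(f) = f²/3
(I + Q)*(y(582) - 4130208) = (2445872 + 1290142)*((⅓)*582² - 4130208) = 3736014*((⅓)*338724 - 4130208) = 3736014*(112908 - 4130208) = 3736014*(-4017300) = -15008689042200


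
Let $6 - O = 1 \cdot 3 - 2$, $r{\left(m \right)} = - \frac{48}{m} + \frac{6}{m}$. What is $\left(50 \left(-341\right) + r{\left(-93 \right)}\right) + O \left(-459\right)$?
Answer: $- \frac{599681}{31} \approx -19345.0$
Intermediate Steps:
$r{\left(m \right)} = - \frac{42}{m}$
$O = 5$ ($O = 6 - \left(1 \cdot 3 - 2\right) = 6 - \left(3 - 2\right) = 6 - 1 = 5$)
$\left(50 \left(-341\right) + r{\left(-93 \right)}\right) + O \left(-459\right) = \left(50 \left(-341\right) - \frac{42}{-93}\right) + 5 \left(-459\right) = \left(-17050 - - \frac{14}{31}\right) - 2295 = \left(-17050 + \frac{14}{31}\right) - 2295 = - \frac{528536}{31} - 2295 = - \frac{599681}{31}$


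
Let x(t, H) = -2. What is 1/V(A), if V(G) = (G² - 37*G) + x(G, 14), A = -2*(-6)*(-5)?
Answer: 1/5818 ≈ 0.00017188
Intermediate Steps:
A = -60 (A = 12*(-5) = -60)
V(G) = -2 + G² - 37*G (V(G) = (G² - 37*G) - 2 = -2 + G² - 37*G)
1/V(A) = 1/(-2 + (-60)² - 37*(-60)) = 1/(-2 + 3600 + 2220) = 1/5818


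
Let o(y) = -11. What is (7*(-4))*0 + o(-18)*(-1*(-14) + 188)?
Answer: -2222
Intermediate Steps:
(7*(-4))*0 + o(-18)*(-1*(-14) + 188) = (7*(-4))*0 - 11*(-1*(-14) + 188) = -28*0 - 11*(14 + 188) = 0 - 11*202 = 0 - 2222 = -2222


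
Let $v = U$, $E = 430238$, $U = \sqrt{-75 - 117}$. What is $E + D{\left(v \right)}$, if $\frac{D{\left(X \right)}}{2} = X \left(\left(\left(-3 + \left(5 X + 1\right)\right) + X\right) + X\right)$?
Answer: $427550 - 32 i \sqrt{3} \approx 4.2755 \cdot 10^{5} - 55.426 i$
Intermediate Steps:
$U = 8 i \sqrt{3}$ ($U = \sqrt{-192} = 8 i \sqrt{3} \approx 13.856 i$)
$v = 8 i \sqrt{3} \approx 13.856 i$
$D{\left(X \right)} = 2 X \left(-2 + 7 X\right)$ ($D{\left(X \right)} = 2 X \left(\left(\left(-3 + \left(5 X + 1\right)\right) + X\right) + X\right) = 2 X \left(\left(\left(-3 + \left(1 + 5 X\right)\right) + X\right) + X\right) = 2 X \left(\left(\left(-2 + 5 X\right) + X\right) + X\right) = 2 X \left(\left(-2 + 6 X\right) + X\right) = 2 X \left(-2 + 7 X\right)$)
$E + D{\left(v \right)} = 430238 + 2 \cdot 8 i \sqrt{3} \left(-2 + 7 \cdot 8 i \sqrt{3}\right) = 430238 + 2 \cdot 8 i \sqrt{3} \left(-2 + 56 i \sqrt{3}\right) = 430238 + 16 i \sqrt{3} \left(-2 + 56 i \sqrt{3}\right)$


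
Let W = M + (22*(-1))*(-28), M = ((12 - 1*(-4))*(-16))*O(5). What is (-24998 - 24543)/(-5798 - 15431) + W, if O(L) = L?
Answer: -14046515/21229 ≈ -661.67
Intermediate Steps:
M = -1280 (M = ((12 - 1*(-4))*(-16))*5 = ((12 + 4)*(-16))*5 = (16*(-16))*5 = -256*5 = -1280)
W = -664 (W = -1280 + (22*(-1))*(-28) = -1280 - 22*(-28) = -1280 + 616 = -664)
(-24998 - 24543)/(-5798 - 15431) + W = (-24998 - 24543)/(-5798 - 15431) - 664 = -49541/(-21229) - 664 = -49541*(-1/21229) - 664 = 49541/21229 - 664 = -14046515/21229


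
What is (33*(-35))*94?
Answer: -108570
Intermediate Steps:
(33*(-35))*94 = -1155*94 = -108570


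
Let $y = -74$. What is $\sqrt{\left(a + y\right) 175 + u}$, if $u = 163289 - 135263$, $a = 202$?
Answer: $\sqrt{50426} \approx 224.56$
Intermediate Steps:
$u = 28026$
$\sqrt{\left(a + y\right) 175 + u} = \sqrt{\left(202 - 74\right) 175 + 28026} = \sqrt{128 \cdot 175 + 28026} = \sqrt{22400 + 28026} = \sqrt{50426}$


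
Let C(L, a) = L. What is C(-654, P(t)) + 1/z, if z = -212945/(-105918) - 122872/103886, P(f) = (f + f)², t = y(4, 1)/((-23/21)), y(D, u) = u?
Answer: -23407079712/35856881 ≈ -652.79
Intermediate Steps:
t = -21/23 (t = 1/(-23/21) = 1*(-21/23) = -21/23 ≈ -0.91304)
P(f) = 4*f² (P(f) = (2*f)² = 4*f²)
z = 35856881/43320462 (z = -212945*(-1/105918) - 122872*1/103886 = 212945/105918 - 61436/51943 = 35856881/43320462 ≈ 0.82771)
C(-654, P(t)) + 1/z = -654 + 1/(35856881/43320462) = -654 + 43320462/35856881 = -23407079712/35856881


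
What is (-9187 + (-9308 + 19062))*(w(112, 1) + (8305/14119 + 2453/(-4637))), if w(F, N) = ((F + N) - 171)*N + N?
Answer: -301960093833/9352829 ≈ -32285.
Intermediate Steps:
w(F, N) = N + N*(-171 + F + N) (w(F, N) = (-171 + F + N)*N + N = N*(-171 + F + N) + N = N + N*(-171 + F + N))
(-9187 + (-9308 + 19062))*(w(112, 1) + (8305/14119 + 2453/(-4637))) = (-9187 + (-9308 + 19062))*(1*(-170 + 112 + 1) + (8305/14119 + 2453/(-4637))) = (-9187 + 9754)*(1*(-57) + (8305*(1/14119) + 2453*(-1/4637))) = 567*(-57 + (8305/14119 - 2453/4637)) = 567*(-57 + 3876378/65469803) = 567*(-3727902393/65469803) = -301960093833/9352829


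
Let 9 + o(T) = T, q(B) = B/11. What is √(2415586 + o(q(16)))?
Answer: 13*√1729497/11 ≈ 1554.2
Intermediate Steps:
q(B) = B/11 (q(B) = B*(1/11) = B/11)
o(T) = -9 + T
√(2415586 + o(q(16))) = √(2415586 + (-9 + (1/11)*16)) = √(2415586 + (-9 + 16/11)) = √(2415586 - 83/11) = √(26571363/11) = 13*√1729497/11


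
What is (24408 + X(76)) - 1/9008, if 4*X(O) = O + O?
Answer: 220209567/9008 ≈ 24446.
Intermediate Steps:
X(O) = O/2 (X(O) = (O + O)/4 = (2*O)/4 = O/2)
(24408 + X(76)) - 1/9008 = (24408 + (1/2)*76) - 1/9008 = (24408 + 38) - 1*1/9008 = 24446 - 1/9008 = 220209567/9008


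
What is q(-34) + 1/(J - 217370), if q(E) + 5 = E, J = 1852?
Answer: -8405203/215518 ≈ -39.000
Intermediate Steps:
q(E) = -5 + E
q(-34) + 1/(J - 217370) = (-5 - 34) + 1/(1852 - 217370) = -39 + 1/(-215518) = -39 - 1/215518 = -8405203/215518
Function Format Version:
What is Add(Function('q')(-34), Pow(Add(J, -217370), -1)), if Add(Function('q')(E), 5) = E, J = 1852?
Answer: Rational(-8405203, 215518) ≈ -39.000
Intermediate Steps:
Function('q')(E) = Add(-5, E)
Add(Function('q')(-34), Pow(Add(J, -217370), -1)) = Add(Add(-5, -34), Pow(Add(1852, -217370), -1)) = Add(-39, Pow(-215518, -1)) = Add(-39, Rational(-1, 215518)) = Rational(-8405203, 215518)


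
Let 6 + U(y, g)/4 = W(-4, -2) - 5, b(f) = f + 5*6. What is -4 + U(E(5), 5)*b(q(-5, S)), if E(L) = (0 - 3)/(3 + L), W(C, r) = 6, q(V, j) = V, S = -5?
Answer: -504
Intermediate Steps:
b(f) = 30 + f (b(f) = f + 30 = 30 + f)
E(L) = -3/(3 + L)
U(y, g) = -20 (U(y, g) = -24 + 4*(6 - 5) = -24 + 4*1 = -24 + 4 = -20)
-4 + U(E(5), 5)*b(q(-5, S)) = -4 - 20*(30 - 5) = -4 - 20*25 = -4 - 500 = -504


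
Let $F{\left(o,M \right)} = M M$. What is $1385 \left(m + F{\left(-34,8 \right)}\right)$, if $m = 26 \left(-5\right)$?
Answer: $-91410$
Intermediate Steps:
$F{\left(o,M \right)} = M^{2}$
$m = -130$
$1385 \left(m + F{\left(-34,8 \right)}\right) = 1385 \left(-130 + 8^{2}\right) = 1385 \left(-130 + 64\right) = 1385 \left(-66\right) = -91410$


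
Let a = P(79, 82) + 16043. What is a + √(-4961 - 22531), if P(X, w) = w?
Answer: 16125 + 2*I*√6873 ≈ 16125.0 + 165.81*I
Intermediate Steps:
a = 16125 (a = 82 + 16043 = 16125)
a + √(-4961 - 22531) = 16125 + √(-4961 - 22531) = 16125 + √(-27492) = 16125 + 2*I*√6873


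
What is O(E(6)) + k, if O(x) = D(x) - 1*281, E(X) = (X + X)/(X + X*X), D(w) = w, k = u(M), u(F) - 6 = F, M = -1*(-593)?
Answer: 2228/7 ≈ 318.29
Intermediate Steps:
M = 593
u(F) = 6 + F
k = 599 (k = 6 + 593 = 599)
E(X) = 2*X/(X + X²) (E(X) = (2*X)/(X + X²) = 2*X/(X + X²))
O(x) = -281 + x (O(x) = x - 1*281 = x - 281 = -281 + x)
O(E(6)) + k = (-281 + 2/(1 + 6)) + 599 = (-281 + 2/7) + 599 = -1965/7 + 599 = 2228/7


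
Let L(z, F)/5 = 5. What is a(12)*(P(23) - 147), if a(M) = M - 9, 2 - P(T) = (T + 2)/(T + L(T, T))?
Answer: -6985/16 ≈ -436.56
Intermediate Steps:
L(z, F) = 25 (L(z, F) = 5*5 = 25)
P(T) = 2 - (2 + T)/(25 + T) (P(T) = 2 - (T + 2)/(T + 25) = 2 - (2 + T)/(25 + T))
a(M) = -9 + M
a(12)*(P(23) - 147) = (-9 + 12)*((48 + 23)/(25 + 23) - 147) = 3*(71/48 - 147) = 3*(-6985/48) = -6985/16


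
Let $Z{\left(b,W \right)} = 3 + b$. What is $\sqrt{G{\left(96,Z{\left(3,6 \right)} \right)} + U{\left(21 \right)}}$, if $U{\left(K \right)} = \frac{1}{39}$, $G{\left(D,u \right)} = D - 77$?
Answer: $\frac{\sqrt{28938}}{39} \approx 4.3618$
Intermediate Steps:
$G{\left(D,u \right)} = -77 + D$
$U{\left(K \right)} = \frac{1}{39}$
$\sqrt{G{\left(96,Z{\left(3,6 \right)} \right)} + U{\left(21 \right)}} = \sqrt{\left(-77 + 96\right) + \frac{1}{39}} = \sqrt{19 + \frac{1}{39}} = \sqrt{\frac{742}{39}} = \frac{\sqrt{28938}}{39}$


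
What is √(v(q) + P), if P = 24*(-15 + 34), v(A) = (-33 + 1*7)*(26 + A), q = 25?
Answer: I*√870 ≈ 29.496*I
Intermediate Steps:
v(A) = -676 - 26*A (v(A) = (-33 + 7)*(26 + A) = -26*(26 + A) = -676 - 26*A)
P = 456 (P = 24*19 = 456)
√(v(q) + P) = √((-676 - 26*25) + 456) = √((-676 - 650) + 456) = √(-1326 + 456) = √(-870) = I*√870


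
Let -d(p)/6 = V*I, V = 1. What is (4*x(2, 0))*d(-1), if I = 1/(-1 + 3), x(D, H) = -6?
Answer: 72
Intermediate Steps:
I = 1/2 ≈ 0.50000
d(p) = -3 (d(p) = -6/2 = -6*1/2 = -3)
(4*x(2, 0))*d(-1) = (4*(-6))*(-3) = -24*(-3) = 72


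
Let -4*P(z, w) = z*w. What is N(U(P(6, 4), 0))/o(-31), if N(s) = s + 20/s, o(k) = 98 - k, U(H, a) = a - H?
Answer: 28/387 ≈ 0.072351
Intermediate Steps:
P(z, w) = -w*z/4 (P(z, w) = -z*w/4 = -w*z/4)
N(U(P(6, 4), 0))/o(-31) = ((0 - (-1)*4*6/4) + 20/(0 - (-1)*4*6/4))/(98 - 1*(-31)) = ((0 - 1*(-6)) + 20/(0 - 1*(-6)))/(98 + 31) = ((0 + 6) + 20/(0 + 6))/129 = (6 + 20/6)*(1/129) = (6 + 20*(⅙))*(1/129) = (6 + 10/3)*(1/129) = (28/3)*(1/129) = 28/387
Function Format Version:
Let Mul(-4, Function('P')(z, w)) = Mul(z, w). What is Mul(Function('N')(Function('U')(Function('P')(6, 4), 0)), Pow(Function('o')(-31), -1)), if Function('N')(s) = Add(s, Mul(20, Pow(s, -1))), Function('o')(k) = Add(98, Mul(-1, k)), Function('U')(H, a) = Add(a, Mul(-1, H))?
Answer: Rational(28, 387) ≈ 0.072351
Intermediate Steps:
Function('P')(z, w) = Mul(Rational(-1, 4), w, z) (Function('P')(z, w) = Mul(Rational(-1, 4), Mul(z, w)) = Mul(Rational(-1, 4), Mul(w, z)) = Mul(Rational(-1, 4), w, z))
Mul(Function('N')(Function('U')(Function('P')(6, 4), 0)), Pow(Function('o')(-31), -1)) = Mul(Add(Add(0, Mul(-1, Mul(Rational(-1, 4), 4, 6))), Mul(20, Pow(Add(0, Mul(-1, Mul(Rational(-1, 4), 4, 6))), -1))), Pow(Add(98, Mul(-1, -31)), -1)) = Mul(Add(Add(0, Mul(-1, -6)), Mul(20, Pow(Add(0, Mul(-1, -6)), -1))), Pow(Add(98, 31), -1)) = Mul(Add(Add(0, 6), Mul(20, Pow(Add(0, 6), -1))), Pow(129, -1)) = Mul(Add(6, Mul(20, Pow(6, -1))), Rational(1, 129)) = Mul(Add(6, Mul(20, Rational(1, 6))), Rational(1, 129)) = Mul(Add(6, Rational(10, 3)), Rational(1, 129)) = Mul(Rational(28, 3), Rational(1, 129)) = Rational(28, 387)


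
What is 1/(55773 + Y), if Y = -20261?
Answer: 1/35512 ≈ 2.8159e-5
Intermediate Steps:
1/(55773 + Y) = 1/(55773 - 20261) = 1/35512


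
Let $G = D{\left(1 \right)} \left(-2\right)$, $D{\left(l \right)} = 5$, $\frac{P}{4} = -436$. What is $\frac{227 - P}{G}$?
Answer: $- \frac{1971}{10} \approx -197.1$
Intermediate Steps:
$P = -1744$ ($P = 4 \left(-436\right) = -1744$)
$G = -10$ ($G = 5 \left(-2\right) = -10$)
$\frac{227 - P}{G} = \frac{227 - -1744}{-10} = \left(227 + 1744\right) \left(- \frac{1}{10}\right) = 1971 \left(- \frac{1}{10}\right) = - \frac{1971}{10}$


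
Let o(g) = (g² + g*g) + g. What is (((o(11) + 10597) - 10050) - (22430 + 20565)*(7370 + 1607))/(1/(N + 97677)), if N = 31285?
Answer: -49774858953030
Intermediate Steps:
o(g) = g + 2*g² (o(g) = (g² + g²) + g = 2*g² + g = g + 2*g²)
(((o(11) + 10597) - 10050) - (22430 + 20565)*(7370 + 1607))/(1/(N + 97677)) = (((11*(1 + 2*11) + 10597) - 10050) - (22430 + 20565)*(7370 + 1607))/(1/(31285 + 97677)) = (((11*(1 + 22) + 10597) - 10050) - 42995*8977)/(1/128962) = (((11*23 + 10597) - 10050) - 1*385966115)/(1/128962) = (((253 + 10597) - 10050) - 385966115)*128962 = ((10850 - 10050) - 385966115)*128962 = (800 - 385966115)*128962 = -385965315*128962 = -49774858953030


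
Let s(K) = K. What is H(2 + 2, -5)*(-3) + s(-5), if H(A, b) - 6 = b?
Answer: -8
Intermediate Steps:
H(A, b) = 6 + b
H(2 + 2, -5)*(-3) + s(-5) = (6 - 5)*(-3) - 5 = 1*(-3) - 5 = -3 - 5 = -8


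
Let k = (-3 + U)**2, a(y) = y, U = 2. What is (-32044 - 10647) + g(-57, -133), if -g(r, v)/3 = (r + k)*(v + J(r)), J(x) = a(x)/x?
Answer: -64867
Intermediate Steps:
k = 1 (k = (-3 + 2)**2 = (-1)**2 = 1)
J(x) = 1 (J(x) = x/x = 1)
g(r, v) = -3*(1 + r)*(1 + v) (g(r, v) = -3*(r + 1)*(v + 1) = -3*(1 + r)*(1 + v))
(-32044 - 10647) + g(-57, -133) = (-32044 - 10647) + (-3 - 3*(-57) - 3*(-133) - 3*(-57)*(-133)) = -42691 + (-3 + 171 + 399 - 22743) = -42691 - 22176 = -64867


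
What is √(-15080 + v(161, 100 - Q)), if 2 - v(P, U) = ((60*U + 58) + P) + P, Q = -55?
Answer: I*√24758 ≈ 157.35*I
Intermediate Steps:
v(P, U) = -56 - 60*U - 2*P (v(P, U) = 2 - (((60*U + 58) + P) + P) = 2 - (((58 + 60*U) + P) + P) = 2 - ((58 + P + 60*U) + P) = 2 - (58 + 2*P + 60*U) = 2 + (-58 - 60*U - 2*P) = -56 - 60*U - 2*P)
√(-15080 + v(161, 100 - Q)) = √(-15080 + (-56 - 60*(100 - 1*(-55)) - 2*161)) = √(-15080 + (-56 - 60*(100 + 55) - 322)) = √(-15080 + (-56 - 60*155 - 322)) = √(-15080 + (-56 - 9300 - 322)) = √(-15080 - 9678) = √(-24758) = I*√24758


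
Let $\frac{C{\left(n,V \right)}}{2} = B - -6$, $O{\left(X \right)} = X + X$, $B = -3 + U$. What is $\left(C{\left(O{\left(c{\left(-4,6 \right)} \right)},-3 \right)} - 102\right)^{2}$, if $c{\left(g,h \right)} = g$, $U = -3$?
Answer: $10404$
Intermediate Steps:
$B = -6$ ($B = -3 - 3 = -6$)
$O{\left(X \right)} = 2 X$
$C{\left(n,V \right)} = 0$ ($C{\left(n,V \right)} = 2 \left(-6 - -6\right) = 2 \left(-6 + 6\right) = 2 \cdot 0 = 0$)
$\left(C{\left(O{\left(c{\left(-4,6 \right)} \right)},-3 \right)} - 102\right)^{2} = \left(0 - 102\right)^{2} = \left(-102\right)^{2} = 10404$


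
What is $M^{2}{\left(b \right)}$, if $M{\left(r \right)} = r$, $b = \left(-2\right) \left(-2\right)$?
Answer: $16$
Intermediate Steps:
$b = 4$
$M^{2}{\left(b \right)} = 4^{2} = 16$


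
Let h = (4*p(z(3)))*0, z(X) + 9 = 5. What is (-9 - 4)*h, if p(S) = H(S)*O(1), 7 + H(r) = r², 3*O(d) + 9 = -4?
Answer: 0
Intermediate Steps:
O(d) = -13/3 (O(d) = -3 + (⅓)*(-4) = -3 - 4/3 = -13/3)
H(r) = -7 + r²
z(X) = -4 (z(X) = -9 + 5 = -4)
p(S) = 91/3 - 13*S²/3 (p(S) = (-7 + S²)*(-13/3) = 91/3 - 13*S²/3)
h = 0 (h = (4*(91/3 - 13/3*(-4)²))*0 = (4*(91/3 - 13/3*16))*0 = (4*(91/3 - 208/3))*0 = (4*(-39))*0 = -156*0 = 0)
(-9 - 4)*h = (-9 - 4)*0 = -13*0 = 0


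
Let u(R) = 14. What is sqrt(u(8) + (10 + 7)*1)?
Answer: sqrt(31) ≈ 5.5678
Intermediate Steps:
sqrt(u(8) + (10 + 7)*1) = sqrt(14 + (10 + 7)*1) = sqrt(14 + 17*1) = sqrt(14 + 17) = sqrt(31)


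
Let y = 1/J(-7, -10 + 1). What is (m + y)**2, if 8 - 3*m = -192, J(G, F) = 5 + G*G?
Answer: 12967201/2916 ≈ 4446.9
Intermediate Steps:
J(G, F) = 5 + G**2
m = 200/3 (m = 8/3 - 1/3*(-192) = 8/3 + 64 = 200/3 ≈ 66.667)
y = 1/54 (y = 1/(5 + (-7)**2) = 1/(5 + 49) = 1/54 ≈ 0.018519)
(m + y)**2 = (200/3 + 1/54)**2 = (3601/54)**2 = 12967201/2916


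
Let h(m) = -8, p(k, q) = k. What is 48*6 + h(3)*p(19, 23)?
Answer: 136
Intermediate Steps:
48*6 + h(3)*p(19, 23) = 48*6 - 8*19 = 288 - 152 = 136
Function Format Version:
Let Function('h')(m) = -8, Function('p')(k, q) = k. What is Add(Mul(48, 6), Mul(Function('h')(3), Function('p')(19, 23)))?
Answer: 136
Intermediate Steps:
Add(Mul(48, 6), Mul(Function('h')(3), Function('p')(19, 23))) = Add(Mul(48, 6), Mul(-8, 19)) = Add(288, -152) = 136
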